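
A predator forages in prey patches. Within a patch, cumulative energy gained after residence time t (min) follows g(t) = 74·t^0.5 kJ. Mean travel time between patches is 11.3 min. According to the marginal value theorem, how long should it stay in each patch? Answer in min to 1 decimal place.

Optimal t* satisfies g'(t*) = g(t*)/(T + t*).
g'(t) = 0.5·74·t^-0.5. Setting 0.5·74·t^-0.5 = 74·t^0.5/(11.3+t) gives 0.5(11.3+t) = t, so 0.50·t = 0.5×11.3.
t* = 0.5×11.3/0.50 = 11.3 min.

11.3 min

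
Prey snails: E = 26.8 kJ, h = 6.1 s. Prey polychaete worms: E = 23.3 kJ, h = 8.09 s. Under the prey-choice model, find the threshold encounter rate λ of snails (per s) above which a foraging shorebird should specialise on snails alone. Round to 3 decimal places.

0.312 per s

At the threshold, the rate on snails alone equals the profitability of polychaete worms: λ·26.8/(1 + λ·6.1) = 23.3/8.09 = 2.88.
Rearranging, λ(26.8 − 2.88×6.1) = 2.88, so λ = 2.88/9.231 = 0.312 per s.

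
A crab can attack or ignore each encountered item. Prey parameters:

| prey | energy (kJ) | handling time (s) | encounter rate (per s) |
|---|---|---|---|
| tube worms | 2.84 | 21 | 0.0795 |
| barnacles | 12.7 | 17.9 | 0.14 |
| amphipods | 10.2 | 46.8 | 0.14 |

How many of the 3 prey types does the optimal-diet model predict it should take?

Rank by E/h (kJ/s): barnacles 0.709, amphipods 0.218, tube worms 0.135. Include each in turn until the next type's E/h falls below the running intake rate.
Rate on top 1: 0.5071. amphipods: 0.218 < 0.5071 → exclude; stop.
Optimal diet: barnacles — 1 of 3 types.

1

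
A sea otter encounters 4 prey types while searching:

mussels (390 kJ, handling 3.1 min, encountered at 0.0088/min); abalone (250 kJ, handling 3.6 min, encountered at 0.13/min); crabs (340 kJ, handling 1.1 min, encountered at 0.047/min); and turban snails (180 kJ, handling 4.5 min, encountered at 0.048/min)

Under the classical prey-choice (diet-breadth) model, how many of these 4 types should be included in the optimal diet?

4

E/h in descending order: crabs 309, mussels 126, abalone 69.4, turban snails 40 kJ/min. The optimal diet is the largest prefix of this list for which every included type satisfies E_i/h_i > R on the types above it.
Rate on top 1: 15.19. mussels: 126 > 15.19 → include.
Rate on top 2: 17.99. abalone: 69.4 > 17.99 → include.
Rate on top 3: 33.56. turban snails: 40 > 33.56 → include.
Optimal diet: crabs, mussels, abalone, turban snails — 4 of 4 types.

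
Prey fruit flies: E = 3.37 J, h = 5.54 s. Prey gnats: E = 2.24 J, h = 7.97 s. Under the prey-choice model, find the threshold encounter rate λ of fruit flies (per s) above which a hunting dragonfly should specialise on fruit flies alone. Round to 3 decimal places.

The zero-one rule: include gnats iff E₂/h₂ > λE₁/(1+λh₁). Equality gives the switch point.
λE₁h₂ = E₂ + λE₂h₁ ⇒ λ = E₂/(E₁h₂ − E₂h₁) = 2.24/(26.86 − 12.41) = 0.155 per s.

0.155 per s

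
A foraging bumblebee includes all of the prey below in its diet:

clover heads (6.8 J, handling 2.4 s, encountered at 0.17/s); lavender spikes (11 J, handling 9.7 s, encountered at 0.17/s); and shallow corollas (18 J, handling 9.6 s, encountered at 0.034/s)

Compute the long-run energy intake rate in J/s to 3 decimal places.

R = (0.17×6.8 + 0.17×11 + 0.034×18) / (1 + 0.17×2.4 + 0.17×9.7 + 0.034×9.6) = 3.638/3.383 = 1.075 J/s.

1.075 J/s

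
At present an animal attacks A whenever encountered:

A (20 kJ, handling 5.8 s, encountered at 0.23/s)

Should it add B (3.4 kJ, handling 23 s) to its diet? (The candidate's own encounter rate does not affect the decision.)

Intake rate on the current diet: R = (0.23×20) / (1 + 0.23×5.8) = 4.6/2.334 = 1.971 kJ/s.
B: E/h = 3.4/23 = 0.1478 kJ/s.
Since 0.1478 < R, time spent handling B is better spent searching.

No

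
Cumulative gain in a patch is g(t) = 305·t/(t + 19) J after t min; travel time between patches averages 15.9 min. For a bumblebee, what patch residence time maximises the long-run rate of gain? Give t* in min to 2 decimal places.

17.38 min

Optimal t* satisfies g'(t*) = g(t*)/(T + t*).
g'(t) = 305·19/(t + 19)². Setting 305·19/(t+19)² = 305t/[(t+19)(15.9+t)] gives 19(15.9+t) = t(t+19), so t² = 19×15.9 = 302.1.
t* = √302.1 = 17.38 min.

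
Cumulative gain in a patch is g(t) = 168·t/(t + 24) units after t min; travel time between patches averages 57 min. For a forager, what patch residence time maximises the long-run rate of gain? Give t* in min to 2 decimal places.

36.99 min

Maximise g(t)/(T+t): set derivative to zero → g'(t)(T+t) = g(t).
g'(t) = 168·24/(t + 24)². Setting 168·24/(t+24)² = 168t/[(t+24)(57+t)] gives 24(57+t) = t(t+24), so t² = 24×57 = 1368.
t* = √1368 = 36.99 min.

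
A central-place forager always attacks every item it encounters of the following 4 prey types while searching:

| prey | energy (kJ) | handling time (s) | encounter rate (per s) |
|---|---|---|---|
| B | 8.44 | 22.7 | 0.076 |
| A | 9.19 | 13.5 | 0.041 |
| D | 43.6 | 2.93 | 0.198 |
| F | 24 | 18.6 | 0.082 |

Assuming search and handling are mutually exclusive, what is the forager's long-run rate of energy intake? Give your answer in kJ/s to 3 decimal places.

2.158 kJ/s

Energy encountered per unit search time: 0.076×8.44 + 0.041×9.19 + 0.198×43.6 + 0.082×24 = 11.62 kJ/s.
Handling time per unit search time: 0.076×22.7 + 0.041×13.5 + 0.198×2.93 + 0.082×18.6 = 4.384.
Rate = 11.62/(1 + 4.384) = 2.158 kJ/s.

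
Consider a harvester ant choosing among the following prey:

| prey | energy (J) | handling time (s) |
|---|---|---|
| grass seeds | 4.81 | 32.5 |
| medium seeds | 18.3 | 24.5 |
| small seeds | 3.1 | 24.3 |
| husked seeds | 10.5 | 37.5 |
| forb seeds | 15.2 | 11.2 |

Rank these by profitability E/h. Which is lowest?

small seeds

In descending order of E/h:
forb seeds: 15.2/11.2 = 1.36 J/s
medium seeds: 18.3/24.5 = 0.747 J/s
husked seeds: 10.5/37.5 = 0.28 J/s
grass seeds: 4.81/32.5 = 0.148 J/s
small seeds: 3.1/24.3 = 0.128 J/s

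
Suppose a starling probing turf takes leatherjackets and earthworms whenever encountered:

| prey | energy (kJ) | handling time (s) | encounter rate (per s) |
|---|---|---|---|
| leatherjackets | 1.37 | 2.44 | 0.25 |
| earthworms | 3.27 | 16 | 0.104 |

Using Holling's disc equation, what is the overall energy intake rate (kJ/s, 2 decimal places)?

0.21 kJ/s

R = Σλ_iE_i / (1 + Σλ_ih_i)
Numerator: 0.25×1.37 + 0.104×3.27 = 0.6826
Denominator: 1 + 0.25×2.44 + 0.104×16 = 3.274
R = 0.6826/3.274 = 0.2085 kJ/s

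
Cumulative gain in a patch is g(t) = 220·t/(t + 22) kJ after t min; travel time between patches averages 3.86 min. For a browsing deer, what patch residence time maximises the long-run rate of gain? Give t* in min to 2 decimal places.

9.22 min

Optimal t* satisfies g'(t*) = g(t*)/(T + t*).
g'(t) = 220·22/(t + 22)². Setting 220·22/(t+22)² = 220t/[(t+22)(3.86+t)] gives 22(3.86+t) = t(t+22), so t² = 22×3.86 = 84.92.
t* = √84.92 = 9.215 min.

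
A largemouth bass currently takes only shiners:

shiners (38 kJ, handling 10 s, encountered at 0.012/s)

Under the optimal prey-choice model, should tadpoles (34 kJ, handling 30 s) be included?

Yes

Intake rate on the current diet: R = (0.012×38) / (1 + 0.012×10) = 0.456/1.12 = 0.4071 kJ/s.
Profitability of tadpoles: 34/30 = 1.133 kJ/s.
Since 1.133 > R, including tadpoles increases the long-run rate.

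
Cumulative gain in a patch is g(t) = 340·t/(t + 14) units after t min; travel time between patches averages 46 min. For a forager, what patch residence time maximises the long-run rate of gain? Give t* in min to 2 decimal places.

By the marginal value theorem, leave when the instantaneous gain rate g'(t) equals the habitat-wide average g(t)/(T + t).
g'(t) = 340·14/(t + 14)². Setting 340·14/(t+14)² = 340t/[(t+14)(46+t)] gives 14(46+t) = t(t+14), so t² = 14×46 = 644.
t* = √644 = 25.38 min.

25.38 min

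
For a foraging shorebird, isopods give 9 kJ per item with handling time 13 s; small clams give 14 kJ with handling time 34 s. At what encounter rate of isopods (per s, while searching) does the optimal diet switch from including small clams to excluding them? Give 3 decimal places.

At the threshold, the rate on isopods alone equals the profitability of small clams: λ·9/(1 + λ·13) = 14/34 = 0.4118.
Rearranging, λ(9 − 0.4118×13) = 0.4118, so λ = 0.4118/3.647 = 0.1129 per s.

0.113 per s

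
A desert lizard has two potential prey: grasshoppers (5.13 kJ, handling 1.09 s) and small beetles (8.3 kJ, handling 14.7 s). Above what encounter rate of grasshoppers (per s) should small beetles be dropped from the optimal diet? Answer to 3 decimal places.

0.125 per s

The zero-one rule: include small beetles iff E₂/h₂ > λE₁/(1+λh₁). Equality gives the switch point.
λE₁h₂ = E₂ + λE₂h₁ ⇒ λ = E₂/(E₁h₂ − E₂h₁) = 8.3/(75.41 − 9.047) = 0.1251 per s.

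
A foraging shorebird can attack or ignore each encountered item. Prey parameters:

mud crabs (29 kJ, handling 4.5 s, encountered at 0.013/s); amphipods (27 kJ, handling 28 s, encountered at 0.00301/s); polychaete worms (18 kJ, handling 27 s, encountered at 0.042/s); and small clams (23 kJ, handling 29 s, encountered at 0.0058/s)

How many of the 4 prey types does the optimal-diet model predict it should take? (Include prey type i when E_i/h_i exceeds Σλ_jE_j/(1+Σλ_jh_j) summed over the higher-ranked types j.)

E/h in descending order: mud crabs 6.44, amphipods 0.964, small clams 0.793, polychaete worms 0.667 kJ/s. The optimal diet is the largest prefix of this list for which every included type satisfies E_i/h_i > R on the types above it.
Rate on top 1: 0.3562. amphipods: 0.964 > 0.3562 → include.
Rate on top 2: 0.401. small clams: 0.793 > 0.401 → include.
Rate on top 3: 0.4513. polychaete worms: 0.667 > 0.4513 → include.
Optimal diet: mud crabs, amphipods, small clams, polychaete worms — 4 of 4 types.

4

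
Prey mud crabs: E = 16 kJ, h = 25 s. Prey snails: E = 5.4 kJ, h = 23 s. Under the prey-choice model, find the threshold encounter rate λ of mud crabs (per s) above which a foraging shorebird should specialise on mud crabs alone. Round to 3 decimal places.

At the threshold, the rate on mud crabs alone equals the profitability of snails: λ·16/(1 + λ·25) = 5.4/23 = 0.2348.
Rearranging, λ(16 − 0.2348×25) = 0.2348, so λ = 0.2348/10.13 = 0.02318 per s.

0.023 per s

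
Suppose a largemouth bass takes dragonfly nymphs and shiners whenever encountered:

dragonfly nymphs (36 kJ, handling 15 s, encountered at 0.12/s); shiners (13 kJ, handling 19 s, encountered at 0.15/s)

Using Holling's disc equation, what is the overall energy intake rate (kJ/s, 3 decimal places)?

1.110 kJ/s

R = Σλ_iE_i / (1 + Σλ_ih_i)
Numerator: 0.12×36 + 0.15×13 = 6.27
Denominator: 1 + 0.12×15 + 0.15×19 = 5.65
R = 6.27/5.65 = 1.11 kJ/s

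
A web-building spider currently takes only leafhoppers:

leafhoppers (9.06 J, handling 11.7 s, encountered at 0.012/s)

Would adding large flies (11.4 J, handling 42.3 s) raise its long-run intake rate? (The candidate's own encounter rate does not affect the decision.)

Current rate: (0.012×9.06)/(1 + 0.012×11.7) = 0.09533 J/s.
large flies: E/h = 11.4/42.3 = 0.2695 J/s.
0.2695 > 0.09533, so adding large flies raises the average — include it.

Yes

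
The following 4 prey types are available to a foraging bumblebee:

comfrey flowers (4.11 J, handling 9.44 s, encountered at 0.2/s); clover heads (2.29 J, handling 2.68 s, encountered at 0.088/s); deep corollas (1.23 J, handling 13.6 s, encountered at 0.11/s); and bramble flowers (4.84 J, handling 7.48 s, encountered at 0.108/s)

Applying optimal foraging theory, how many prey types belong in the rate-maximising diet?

3

Rank by E/h (J/s): clover heads 0.854, bramble flowers 0.647, comfrey flowers 0.435, deep corollas 0.0904. Include each in turn until the next type's E/h falls below the running intake rate.
Rate on top 1: 0.1631. bramble flowers: 0.647 > 0.1631 → include.
Rate on top 2: 0.3544. comfrey flowers: 0.435 > 0.3544 → include.
Rate on top 3: 0.3933. deep corollas: 0.0904 < 0.3933 → exclude; stop.
Optimal diet: clover heads, bramble flowers, comfrey flowers — 3 of 4 types.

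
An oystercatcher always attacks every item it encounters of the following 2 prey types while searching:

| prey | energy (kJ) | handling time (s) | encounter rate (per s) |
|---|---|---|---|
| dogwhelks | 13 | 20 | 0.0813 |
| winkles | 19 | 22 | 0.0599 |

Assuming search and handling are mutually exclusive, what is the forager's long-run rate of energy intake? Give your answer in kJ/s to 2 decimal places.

0.56 kJ/s

Energy encountered per unit search time: 0.0813×13 + 0.0599×19 = 2.195 kJ/s.
Handling time per unit search time: 0.0813×20 + 0.0599×22 = 2.944.
Rate = 2.195/(1 + 2.944) = 0.5566 kJ/s.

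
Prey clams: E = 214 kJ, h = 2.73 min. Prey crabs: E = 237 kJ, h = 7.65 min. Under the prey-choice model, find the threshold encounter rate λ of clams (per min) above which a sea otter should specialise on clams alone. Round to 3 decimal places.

0.239 per min

The zero-one rule: include crabs iff E₂/h₂ > λE₁/(1+λh₁). Equality gives the switch point.
λE₁h₂ = E₂ + λE₂h₁ ⇒ λ = E₂/(E₁h₂ − E₂h₁) = 237/(1637 − 647) = 0.2394 per min.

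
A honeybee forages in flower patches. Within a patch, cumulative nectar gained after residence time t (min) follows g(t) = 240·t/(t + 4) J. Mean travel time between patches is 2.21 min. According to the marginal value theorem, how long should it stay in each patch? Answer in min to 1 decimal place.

By the marginal value theorem, leave when the instantaneous gain rate g'(t) equals the habitat-wide average g(t)/(T + t).
g'(t) = 240·4/(t + 4)². Setting 240·4/(t+4)² = 240t/[(t+4)(2.21+t)] gives 4(2.21+t) = t(t+4), so t² = 4×2.21 = 8.84.
t* = √8.84 = 2.973 min.

3.0 min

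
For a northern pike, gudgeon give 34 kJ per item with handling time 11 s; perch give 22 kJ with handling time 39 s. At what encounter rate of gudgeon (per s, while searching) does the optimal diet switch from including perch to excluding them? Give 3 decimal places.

Drop perch once their profitability E₂/h₂ falls below the rate achievable on gudgeon alone: E₂/h₂ = λE₁/(1 + λh₁).
Solve for λ: λE₁h₂ = E₂(1 + λh₁) → λ(E₁h₂ − E₂h₁) = E₂ → λ = E₂/(E₁h₂ − E₂h₁).
λ = 22/(34×39 − 22×11) = 22/1084 = 0.0203 per s.

0.020 per s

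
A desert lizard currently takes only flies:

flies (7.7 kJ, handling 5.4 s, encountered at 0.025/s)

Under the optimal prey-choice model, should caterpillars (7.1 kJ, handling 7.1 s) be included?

Yes

Current rate: (0.025×7.7)/(1 + 0.025×5.4) = 0.1696 kJ/s.
caterpillars: E/h = 7.1/7.1 = 1 kJ/s.
1 > 0.1696, so adding caterpillars raises the average — include it.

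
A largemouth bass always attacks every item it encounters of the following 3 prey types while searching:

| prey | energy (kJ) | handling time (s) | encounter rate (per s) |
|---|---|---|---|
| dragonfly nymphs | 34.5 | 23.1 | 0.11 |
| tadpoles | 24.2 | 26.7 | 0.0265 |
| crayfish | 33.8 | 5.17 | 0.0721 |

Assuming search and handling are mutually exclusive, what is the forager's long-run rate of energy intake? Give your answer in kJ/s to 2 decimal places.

R = (0.11×34.5 + 0.0265×24.2 + 0.0721×33.8) / (1 + 0.11×23.1 + 0.0265×26.7 + 0.0721×5.17) = 6.873/4.621 = 1.487 kJ/s.

1.49 kJ/s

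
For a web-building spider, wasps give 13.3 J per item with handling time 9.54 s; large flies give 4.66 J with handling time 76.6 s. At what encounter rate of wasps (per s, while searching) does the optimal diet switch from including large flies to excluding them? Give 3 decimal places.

0.005 per s

The zero-one rule: include large flies iff E₂/h₂ > λE₁/(1+λh₁). Equality gives the switch point.
λE₁h₂ = E₂ + λE₂h₁ ⇒ λ = E₂/(E₁h₂ − E₂h₁) = 4.66/(1019 − 44.46) = 0.004783 per s.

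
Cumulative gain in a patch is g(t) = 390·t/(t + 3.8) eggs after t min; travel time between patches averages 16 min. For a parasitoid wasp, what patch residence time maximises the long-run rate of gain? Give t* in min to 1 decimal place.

7.8 min

Maximise g(t)/(T+t): set derivative to zero → g'(t)(T+t) = g(t).
g'(t) = 390·3.8/(t + 3.8)². Setting 390·3.8/(t+3.8)² = 390t/[(t+3.8)(16+t)] gives 3.8(16+t) = t(t+3.8), so t² = 3.8×16 = 60.8.
t* = √60.8 = 7.797 min.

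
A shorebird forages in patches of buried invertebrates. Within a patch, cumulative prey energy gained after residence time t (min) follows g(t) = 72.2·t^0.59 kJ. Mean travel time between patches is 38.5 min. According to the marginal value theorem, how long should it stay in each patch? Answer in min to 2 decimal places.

55.40 min

By the marginal value theorem, leave when the instantaneous gain rate g'(t) equals the habitat-wide average g(t)/(T + t).
g'(t) = 0.59·72.2·t^-0.41. Setting 0.59·72.2·t^-0.41 = 72.2·t^0.59/(38.5+t) gives 0.59(38.5+t) = t, so 0.41·t = 0.59×38.5.
t* = 0.59×38.5/0.41 = 55.4 min.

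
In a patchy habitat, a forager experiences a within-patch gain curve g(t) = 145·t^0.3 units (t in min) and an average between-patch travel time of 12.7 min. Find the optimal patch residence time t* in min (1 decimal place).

Maximise g(t)/(T+t): set derivative to zero → g'(t)(T+t) = g(t).
g'(t) = 0.3·145·t^-0.7. Setting 0.3·145·t^-0.7 = 145·t^0.3/(12.7+t) gives 0.3(12.7+t) = t, so 0.70·t = 0.3×12.7.
t* = 0.3×12.7/0.70 = 5.443 min.

5.4 min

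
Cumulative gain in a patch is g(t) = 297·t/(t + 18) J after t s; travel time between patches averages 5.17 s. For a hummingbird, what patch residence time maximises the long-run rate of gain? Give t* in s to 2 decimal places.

9.65 s

Maximise g(t)/(T+t): set derivative to zero → g'(t)(T+t) = g(t).
g'(t) = 297·18/(t + 18)². Setting 297·18/(t+18)² = 297t/[(t+18)(5.17+t)] gives 18(5.17+t) = t(t+18), so t² = 18×5.17 = 93.06.
t* = √93.06 = 9.647 s.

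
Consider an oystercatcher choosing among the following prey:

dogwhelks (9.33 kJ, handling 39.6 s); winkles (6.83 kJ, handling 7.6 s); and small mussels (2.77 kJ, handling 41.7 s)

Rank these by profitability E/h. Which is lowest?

In descending order of E/h:
winkles: 6.83/7.6 = 0.899 kJ/s
dogwhelks: 9.33/39.6 = 0.236 kJ/s
small mussels: 2.77/41.7 = 0.0664 kJ/s

small mussels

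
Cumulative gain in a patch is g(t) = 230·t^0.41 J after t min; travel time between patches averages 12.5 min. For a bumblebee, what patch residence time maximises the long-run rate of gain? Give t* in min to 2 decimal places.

8.69 min

Maximise g(t)/(T+t): set derivative to zero → g'(t)(T+t) = g(t).
g'(t) = 0.41·230·t^-0.59. Setting 0.41·230·t^-0.59 = 230·t^0.41/(12.5+t) gives 0.41(12.5+t) = t, so 0.59·t = 0.41×12.5.
t* = 0.41×12.5/0.59 = 8.686 min.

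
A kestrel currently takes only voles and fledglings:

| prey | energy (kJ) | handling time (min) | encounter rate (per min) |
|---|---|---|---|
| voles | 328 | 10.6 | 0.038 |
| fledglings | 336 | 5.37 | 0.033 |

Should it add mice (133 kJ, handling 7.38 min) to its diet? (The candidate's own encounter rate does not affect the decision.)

Yes

Current rate: (0.038×328 + 0.033×336)/(1 + 0.038×10.6 + 0.033×5.37) = 14.91 kJ/min.
Profitability of mice: 133/7.38 = 18.02 kJ/min.
18.02 > 14.91, so adding mice raises the average — include it.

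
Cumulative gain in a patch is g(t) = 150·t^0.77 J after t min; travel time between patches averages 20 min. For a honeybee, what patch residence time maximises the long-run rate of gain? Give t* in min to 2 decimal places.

66.96 min

By the marginal value theorem, leave when the instantaneous gain rate g'(t) equals the habitat-wide average g(t)/(T + t).
g'(t) = 0.77·150·t^-0.23. Setting 0.77·150·t^-0.23 = 150·t^0.77/(20+t) gives 0.77(20+t) = t, so 0.23·t = 0.77×20.
t* = 0.77×20/0.23 = 66.96 min.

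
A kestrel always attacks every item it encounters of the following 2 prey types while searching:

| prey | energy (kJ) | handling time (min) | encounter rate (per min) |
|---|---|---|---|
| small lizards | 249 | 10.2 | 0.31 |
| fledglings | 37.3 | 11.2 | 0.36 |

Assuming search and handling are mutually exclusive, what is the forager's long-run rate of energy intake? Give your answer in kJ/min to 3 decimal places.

Energy encountered per unit search time: 0.31×249 + 0.36×37.3 = 90.62 kJ/min.
Handling time per unit search time: 0.31×10.2 + 0.36×11.2 = 7.194.
Rate = 90.62/(1 + 7.194) = 11.06 kJ/min.

11.059 kJ/min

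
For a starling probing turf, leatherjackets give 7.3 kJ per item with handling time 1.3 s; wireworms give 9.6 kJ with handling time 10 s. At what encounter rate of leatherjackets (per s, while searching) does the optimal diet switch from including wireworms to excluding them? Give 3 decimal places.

0.159 per s

The zero-one rule: include wireworms iff E₂/h₂ > λE₁/(1+λh₁). Equality gives the switch point.
λE₁h₂ = E₂ + λE₂h₁ ⇒ λ = E₂/(E₁h₂ − E₂h₁) = 9.6/(73 − 12.48) = 0.1586 per s.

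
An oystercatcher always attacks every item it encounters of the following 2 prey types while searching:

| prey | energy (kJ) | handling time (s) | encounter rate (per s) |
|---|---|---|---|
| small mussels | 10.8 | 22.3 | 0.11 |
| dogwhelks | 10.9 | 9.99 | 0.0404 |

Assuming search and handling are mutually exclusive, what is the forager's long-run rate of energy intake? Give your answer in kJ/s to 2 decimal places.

R = Σλ_iE_i / (1 + Σλ_ih_i)
Numerator: 0.11×10.8 + 0.0404×10.9 = 1.628
Denominator: 1 + 0.11×22.3 + 0.0404×9.99 = 3.857
R = 1.628/3.857 = 0.4222 kJ/s

0.42 kJ/s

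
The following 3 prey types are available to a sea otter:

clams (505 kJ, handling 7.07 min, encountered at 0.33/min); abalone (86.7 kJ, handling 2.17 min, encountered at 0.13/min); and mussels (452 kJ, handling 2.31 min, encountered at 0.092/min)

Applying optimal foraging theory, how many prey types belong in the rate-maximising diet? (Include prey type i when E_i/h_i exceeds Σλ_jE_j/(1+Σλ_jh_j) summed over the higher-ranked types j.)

2

E/h in descending order: mussels 196, clams 71.4, abalone 40 kJ/min. The optimal diet is the largest prefix of this list for which every included type satisfies E_i/h_i > R on the types above it.
Rate on top 1: 34.3. clams: 71.4 > 34.3 → include.
Rate on top 2: 58.73. abalone: 40 < 58.73 → exclude; stop.
Optimal diet: mussels, clams — 2 of 3 types.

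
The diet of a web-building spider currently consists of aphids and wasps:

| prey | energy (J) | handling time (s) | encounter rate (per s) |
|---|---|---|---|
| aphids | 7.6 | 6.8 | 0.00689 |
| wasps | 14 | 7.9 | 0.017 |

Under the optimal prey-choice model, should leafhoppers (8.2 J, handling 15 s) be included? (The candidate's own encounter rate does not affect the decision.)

On aphids and wasps alone, R = ΣλE/(1+Σλh) = 0.2904/1.181 = 0.2458 J/s.
Profitability of leafhoppers: 8.2/15 = 0.5467 J/s.
Since 0.5467 > R, including leafhoppers increases the long-run rate.

Yes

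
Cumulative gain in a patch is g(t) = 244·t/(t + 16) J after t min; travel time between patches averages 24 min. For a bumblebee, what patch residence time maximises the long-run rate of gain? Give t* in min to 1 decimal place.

Optimal t* satisfies g'(t*) = g(t*)/(T + t*).
g'(t) = 244·16/(t + 16)². Setting 244·16/(t+16)² = 244t/[(t+16)(24+t)] gives 16(24+t) = t(t+16), so t² = 16×24 = 384.
t* = √384 = 19.6 min.

19.6 min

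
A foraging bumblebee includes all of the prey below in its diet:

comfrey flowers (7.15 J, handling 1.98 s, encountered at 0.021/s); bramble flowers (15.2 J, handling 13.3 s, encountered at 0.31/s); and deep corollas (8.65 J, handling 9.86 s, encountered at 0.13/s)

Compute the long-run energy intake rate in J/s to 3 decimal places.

0.929 J/s

R = Σλ_iE_i / (1 + Σλ_ih_i)
Numerator: 0.021×7.15 + 0.31×15.2 + 0.13×8.65 = 5.987
Denominator: 1 + 0.021×1.98 + 0.31×13.3 + 0.13×9.86 = 6.446
R = 5.987/6.446 = 0.9287 J/s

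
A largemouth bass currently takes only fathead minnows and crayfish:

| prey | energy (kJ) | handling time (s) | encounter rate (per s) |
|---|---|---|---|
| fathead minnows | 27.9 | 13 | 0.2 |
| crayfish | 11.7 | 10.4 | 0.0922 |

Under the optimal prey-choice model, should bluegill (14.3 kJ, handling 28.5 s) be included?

No

Current rate: (0.2×27.9 + 0.0922×11.7)/(1 + 0.2×13 + 0.0922×10.4) = 1.461 kJ/s.
Profitability of bluegill: 14.3/28.5 = 0.5018 kJ/s.
0.5018 < 1.461, so adding bluegill would lower the average — exclude it.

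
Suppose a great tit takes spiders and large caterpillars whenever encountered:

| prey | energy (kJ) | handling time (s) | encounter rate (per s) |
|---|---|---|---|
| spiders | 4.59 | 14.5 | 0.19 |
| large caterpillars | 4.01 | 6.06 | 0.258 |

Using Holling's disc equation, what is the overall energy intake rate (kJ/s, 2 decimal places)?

0.36 kJ/s

R = Σλ_iE_i / (1 + Σλ_ih_i)
Numerator: 0.19×4.59 + 0.258×4.01 = 1.907
Denominator: 1 + 0.19×14.5 + 0.258×6.06 = 5.318
R = 1.907/5.318 = 0.3585 kJ/s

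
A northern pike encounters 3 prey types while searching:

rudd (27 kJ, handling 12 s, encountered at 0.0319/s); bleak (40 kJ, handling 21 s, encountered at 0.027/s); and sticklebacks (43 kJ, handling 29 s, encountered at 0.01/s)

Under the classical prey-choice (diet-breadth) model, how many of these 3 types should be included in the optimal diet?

3

Profitabilities (E/h, kJ/s): rudd 2.25, bleak 1.9, sticklebacks 1.48. Add prey in this order while the next type's profitability exceeds the intake rate on those already taken.
Rate on top 1: 0.6229. bleak: 1.9 > 0.6229 → include.
Rate on top 2: 0.9956. sticklebacks: 1.48 > 0.9956 → include.
Optimal diet: rudd, bleak, sticklebacks — 3 of 3 types.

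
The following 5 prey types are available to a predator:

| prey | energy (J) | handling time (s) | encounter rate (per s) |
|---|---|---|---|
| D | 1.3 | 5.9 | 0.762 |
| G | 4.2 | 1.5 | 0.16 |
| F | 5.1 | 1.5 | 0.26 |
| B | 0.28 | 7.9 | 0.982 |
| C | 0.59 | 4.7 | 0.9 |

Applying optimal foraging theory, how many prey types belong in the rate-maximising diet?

2

E/h in descending order: F 3.4, G 2.8, D 0.22, C 0.126, B 0.0354 J/s. The optimal diet is the largest prefix of this list for which every included type satisfies E_i/h_i > R on the types above it.
Rate on top 1: 0.954. G: 2.8 > 0.954 → include.
Rate on top 2: 1.226. D: 0.22 < 1.226 → exclude; stop.
Optimal diet: F, G — 2 of 5 types.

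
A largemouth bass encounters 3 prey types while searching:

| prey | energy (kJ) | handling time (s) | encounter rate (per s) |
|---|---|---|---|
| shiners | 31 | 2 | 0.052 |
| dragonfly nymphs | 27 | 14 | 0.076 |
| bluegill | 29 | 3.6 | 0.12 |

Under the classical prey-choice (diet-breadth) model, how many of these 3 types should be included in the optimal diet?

2

Profitabilities (E/h, kJ/s): shiners 15.5, bluegill 8.06, dragonfly nymphs 1.93. Add prey in this order while the next type's profitability exceeds the intake rate on those already taken.
Rate on top 1: 1.46. bluegill: 8.06 > 1.46 → include.
Rate on top 2: 3.315. dragonfly nymphs: 1.93 < 3.315 → exclude; stop.
Optimal diet: shiners, bluegill — 2 of 3 types.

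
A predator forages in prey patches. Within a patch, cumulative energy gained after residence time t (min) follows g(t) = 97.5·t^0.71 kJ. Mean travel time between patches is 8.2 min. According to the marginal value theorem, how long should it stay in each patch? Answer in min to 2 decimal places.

20.08 min

Optimal t* satisfies g'(t*) = g(t*)/(T + t*).
g'(t) = 0.71·97.5·t^-0.29. Setting 0.71·97.5·t^-0.29 = 97.5·t^0.71/(8.2+t) gives 0.71(8.2+t) = t, so 0.29·t = 0.71×8.2.
t* = 0.71×8.2/0.29 = 20.08 min.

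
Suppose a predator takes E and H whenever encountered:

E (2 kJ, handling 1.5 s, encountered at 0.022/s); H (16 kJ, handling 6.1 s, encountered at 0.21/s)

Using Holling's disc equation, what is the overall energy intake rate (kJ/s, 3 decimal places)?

1.471 kJ/s

R = (0.022×2 + 0.21×16) / (1 + 0.022×1.5 + 0.21×6.1) = 3.404/2.314 = 1.471 kJ/s.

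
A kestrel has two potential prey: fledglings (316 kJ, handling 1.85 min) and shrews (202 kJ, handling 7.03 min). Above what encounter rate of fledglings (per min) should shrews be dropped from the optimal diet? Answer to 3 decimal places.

0.109 per min

At the threshold, the rate on fledglings alone equals the profitability of shrews: λ·316/(1 + λ·1.85) = 202/7.03 = 28.73.
Rearranging, λ(316 − 28.73×1.85) = 28.73, so λ = 28.73/262.8 = 0.1093 per min.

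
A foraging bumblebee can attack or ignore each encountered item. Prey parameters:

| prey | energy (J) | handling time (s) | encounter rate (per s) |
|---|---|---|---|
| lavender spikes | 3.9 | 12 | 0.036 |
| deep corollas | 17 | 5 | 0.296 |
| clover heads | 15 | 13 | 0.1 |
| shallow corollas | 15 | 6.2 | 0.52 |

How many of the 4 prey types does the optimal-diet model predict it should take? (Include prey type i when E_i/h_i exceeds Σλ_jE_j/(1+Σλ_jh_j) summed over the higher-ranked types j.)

2

Profitabilities (E/h, J/s): deep corollas 3.4, shallow corollas 2.42, clover heads 1.15, lavender spikes 0.325. Add prey in this order while the next type's profitability exceeds the intake rate on those already taken.
Rate on top 1: 2.029. shallow corollas: 2.42 > 2.029 → include.
Rate on top 2: 2.25. clover heads: 1.15 < 2.25 → exclude; stop.
Optimal diet: deep corollas, shallow corollas — 2 of 4 types.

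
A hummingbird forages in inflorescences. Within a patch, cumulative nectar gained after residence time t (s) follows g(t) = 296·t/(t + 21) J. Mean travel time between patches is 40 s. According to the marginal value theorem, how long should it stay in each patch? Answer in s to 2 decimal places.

By the marginal value theorem, leave when the instantaneous gain rate g'(t) equals the habitat-wide average g(t)/(T + t).
g'(t) = 296·21/(t + 21)². Setting 296·21/(t+21)² = 296t/[(t+21)(40+t)] gives 21(40+t) = t(t+21), so t² = 21×40 = 840.
t* = √840 = 28.98 s.

28.98 s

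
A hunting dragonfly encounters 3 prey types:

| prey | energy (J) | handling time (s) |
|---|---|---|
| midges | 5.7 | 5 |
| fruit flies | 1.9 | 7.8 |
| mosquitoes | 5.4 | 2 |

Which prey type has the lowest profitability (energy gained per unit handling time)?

fruit flies

In descending order of E/h:
mosquitoes: 5.4/2 = 2.7 J/s
midges: 5.7/5 = 1.14 J/s
fruit flies: 1.9/7.8 = 0.244 J/s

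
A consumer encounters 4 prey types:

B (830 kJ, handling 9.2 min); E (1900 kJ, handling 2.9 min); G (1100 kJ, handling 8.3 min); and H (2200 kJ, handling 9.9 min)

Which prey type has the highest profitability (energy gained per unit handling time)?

In descending order of E/h:
E: 1900/2.9 = 655 kJ/min
H: 2200/9.9 = 222 kJ/min
G: 1100/8.3 = 133 kJ/min
B: 830/9.2 = 90.2 kJ/min

E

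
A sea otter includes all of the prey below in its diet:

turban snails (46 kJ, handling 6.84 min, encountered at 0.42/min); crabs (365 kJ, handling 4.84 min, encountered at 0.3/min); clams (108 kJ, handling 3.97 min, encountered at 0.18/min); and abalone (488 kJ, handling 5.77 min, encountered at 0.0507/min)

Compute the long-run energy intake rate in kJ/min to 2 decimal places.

R = Σλ_iE_i / (1 + Σλ_ih_i)
Numerator: 0.42×46 + 0.3×365 + 0.18×108 + 0.0507×488 = 173
Denominator: 1 + 0.42×6.84 + 0.3×4.84 + 0.18×3.97 + 0.0507×5.77 = 6.332
R = 173/6.332 = 27.32 kJ/min

27.32 kJ/min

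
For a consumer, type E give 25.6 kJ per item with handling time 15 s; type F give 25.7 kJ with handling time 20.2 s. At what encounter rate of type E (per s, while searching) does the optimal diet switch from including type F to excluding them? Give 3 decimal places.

Drop type F once their profitability E₂/h₂ falls below the rate achievable on type E alone: E₂/h₂ = λE₁/(1 + λh₁).
Solve for λ: λE₁h₂ = E₂(1 + λh₁) → λ(E₁h₂ − E₂h₁) = E₂ → λ = E₂/(E₁h₂ − E₂h₁).
λ = 25.7/(25.6×20.2 − 25.7×15) = 25.7/131.6 = 0.1953 per s.

0.195 per s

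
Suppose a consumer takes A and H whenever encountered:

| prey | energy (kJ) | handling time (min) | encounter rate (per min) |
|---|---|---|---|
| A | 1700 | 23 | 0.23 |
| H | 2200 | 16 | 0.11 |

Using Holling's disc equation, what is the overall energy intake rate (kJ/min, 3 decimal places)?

78.634 kJ/min

Energy encountered per unit search time: 0.23×1700 + 0.11×2200 = 633 kJ/min.
Handling time per unit search time: 0.23×23 + 0.11×16 = 7.05.
Rate = 633/(1 + 7.05) = 78.63 kJ/min.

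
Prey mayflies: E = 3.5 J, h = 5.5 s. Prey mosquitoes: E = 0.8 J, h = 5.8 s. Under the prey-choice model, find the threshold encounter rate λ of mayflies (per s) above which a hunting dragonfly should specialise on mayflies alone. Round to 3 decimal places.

0.050 per s

The zero-one rule: include mosquitoes iff E₂/h₂ > λE₁/(1+λh₁). Equality gives the switch point.
λE₁h₂ = E₂ + λE₂h₁ ⇒ λ = E₂/(E₁h₂ − E₂h₁) = 0.8/(20.3 − 4.4) = 0.05031 per s.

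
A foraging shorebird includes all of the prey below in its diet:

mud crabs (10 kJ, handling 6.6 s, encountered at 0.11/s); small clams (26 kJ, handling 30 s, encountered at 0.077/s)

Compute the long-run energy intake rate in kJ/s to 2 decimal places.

Energy encountered per unit search time: 0.11×10 + 0.077×26 = 3.102 kJ/s.
Handling time per unit search time: 0.11×6.6 + 0.077×30 = 3.036.
Rate = 3.102/(1 + 3.036) = 0.7686 kJ/s.

0.77 kJ/s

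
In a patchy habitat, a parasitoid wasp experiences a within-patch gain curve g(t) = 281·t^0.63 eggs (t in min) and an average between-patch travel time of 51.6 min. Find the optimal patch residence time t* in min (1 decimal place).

By the marginal value theorem, leave when the instantaneous gain rate g'(t) equals the habitat-wide average g(t)/(T + t).
g'(t) = 0.63·281·t^-0.37. Setting 0.63·281·t^-0.37 = 281·t^0.63/(51.6+t) gives 0.63(51.6+t) = t, so 0.37·t = 0.63×51.6.
t* = 0.63×51.6/0.37 = 87.86 min.

87.9 min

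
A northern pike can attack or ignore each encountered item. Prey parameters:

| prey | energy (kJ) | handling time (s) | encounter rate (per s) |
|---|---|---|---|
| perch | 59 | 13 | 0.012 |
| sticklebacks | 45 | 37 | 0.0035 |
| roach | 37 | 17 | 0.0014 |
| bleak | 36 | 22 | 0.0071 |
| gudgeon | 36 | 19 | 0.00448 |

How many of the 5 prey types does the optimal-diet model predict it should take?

E/h in descending order: perch 4.54, roach 2.18, gudgeon 1.89, bleak 1.64, sticklebacks 1.22 kJ/s. The optimal diet is the largest prefix of this list for which every included type satisfies E_i/h_i > R on the types above it.
Rate on top 1: 0.6125. roach: 2.18 > 0.6125 → include.
Rate on top 2: 0.644. gudgeon: 1.89 > 0.644 → include.
Rate on top 3: 0.7282. bleak: 1.64 > 0.7282 → include.
Rate on top 4: 0.828. sticklebacks: 1.22 > 0.828 → include.
Optimal diet: perch, roach, gudgeon, bleak, sticklebacks — 5 of 5 types.

5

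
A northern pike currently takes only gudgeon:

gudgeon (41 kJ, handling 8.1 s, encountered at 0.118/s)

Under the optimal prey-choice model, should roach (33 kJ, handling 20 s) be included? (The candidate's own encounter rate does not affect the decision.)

Intake rate on the current diet: R = (0.118×41) / (1 + 0.118×8.1) = 4.838/1.956 = 2.474 kJ/s.
roach: E/h = 33/20 = 1.65 kJ/s.
Since 1.65 < R, time spent handling roach is better spent searching.

No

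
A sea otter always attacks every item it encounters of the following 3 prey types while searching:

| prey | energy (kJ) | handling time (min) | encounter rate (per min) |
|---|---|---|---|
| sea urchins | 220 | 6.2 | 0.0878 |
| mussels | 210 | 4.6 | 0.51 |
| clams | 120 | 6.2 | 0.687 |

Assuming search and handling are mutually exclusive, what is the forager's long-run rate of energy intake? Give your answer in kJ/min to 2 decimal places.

Energy encountered per unit search time: 0.0878×220 + 0.51×210 + 0.687×120 = 208.9 kJ/min.
Handling time per unit search time: 0.0878×6.2 + 0.51×4.6 + 0.687×6.2 = 7.15.
Rate = 208.9/(1 + 7.15) = 25.63 kJ/min.

25.63 kJ/min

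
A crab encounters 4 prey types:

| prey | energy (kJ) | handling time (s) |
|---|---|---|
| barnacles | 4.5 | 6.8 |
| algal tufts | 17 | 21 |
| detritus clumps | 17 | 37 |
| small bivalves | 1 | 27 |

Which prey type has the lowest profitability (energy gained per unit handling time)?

small bivalves

Profitability E/h (kJ/s): barnacles = 4.5/6.8 = 0.662, algal tufts = 17/21 = 0.81, detritus clumps = 17/37 = 0.459, small bivalves = 1/27 = 0.037.
Ranked: algal tufts > barnacles > detritus clumps > small bivalves.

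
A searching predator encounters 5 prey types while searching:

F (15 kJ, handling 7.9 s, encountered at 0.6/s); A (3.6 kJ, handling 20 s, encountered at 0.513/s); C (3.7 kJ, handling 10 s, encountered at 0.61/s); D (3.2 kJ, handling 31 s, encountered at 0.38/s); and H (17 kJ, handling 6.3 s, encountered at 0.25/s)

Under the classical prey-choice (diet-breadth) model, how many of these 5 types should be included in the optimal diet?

2

Rank by E/h (kJ/s): H 2.7, F 1.9, C 0.37, A 0.18, D 0.103. Include each in turn until the next type's E/h falls below the running intake rate.
Rate on top 1: 1.65. F: 1.9 > 1.65 → include.
Rate on top 2: 1.811. C: 0.37 < 1.811 → exclude; stop.
Optimal diet: H, F — 2 of 5 types.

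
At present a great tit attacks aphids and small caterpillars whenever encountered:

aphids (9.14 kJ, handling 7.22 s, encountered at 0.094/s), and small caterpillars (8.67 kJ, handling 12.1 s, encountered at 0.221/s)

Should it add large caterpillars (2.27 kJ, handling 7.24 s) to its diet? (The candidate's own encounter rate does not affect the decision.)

No

Current rate: (0.094×9.14 + 0.221×8.67)/(1 + 0.094×7.22 + 0.221×12.1) = 0.6376 kJ/s.
large caterpillars: E/h = 2.27/7.24 = 0.3135 kJ/s.
0.3135 < 0.6376, so adding large caterpillars would lower the average — exclude it.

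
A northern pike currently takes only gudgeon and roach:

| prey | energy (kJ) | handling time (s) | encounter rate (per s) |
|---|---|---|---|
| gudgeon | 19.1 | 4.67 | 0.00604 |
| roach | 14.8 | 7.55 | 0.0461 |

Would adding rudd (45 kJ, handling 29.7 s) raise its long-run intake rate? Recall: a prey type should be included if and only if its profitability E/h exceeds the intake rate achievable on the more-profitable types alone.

On gudgeon and roach alone, R = ΣλE/(1+Σλh) = 0.7976/1.376 = 0.5796 kJ/s.
rudd: E/h = 45/29.7 = 1.515 kJ/s.
Since 1.515 > R, including rudd increases the long-run rate.

Yes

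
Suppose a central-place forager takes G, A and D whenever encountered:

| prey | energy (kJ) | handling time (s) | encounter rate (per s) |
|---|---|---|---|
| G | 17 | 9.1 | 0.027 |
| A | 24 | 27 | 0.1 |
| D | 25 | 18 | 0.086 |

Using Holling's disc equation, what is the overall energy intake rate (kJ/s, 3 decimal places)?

R = Σλ_iE_i / (1 + Σλ_ih_i)
Numerator: 0.027×17 + 0.1×24 + 0.086×25 = 5.009
Denominator: 1 + 0.027×9.1 + 0.1×27 + 0.086×18 = 5.494
R = 5.009/5.494 = 0.9118 kJ/s

0.912 kJ/s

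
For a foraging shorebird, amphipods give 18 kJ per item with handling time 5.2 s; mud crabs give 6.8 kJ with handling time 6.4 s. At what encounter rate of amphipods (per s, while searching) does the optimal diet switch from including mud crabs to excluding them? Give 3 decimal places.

At the threshold, the rate on amphipods alone equals the profitability of mud crabs: λ·18/(1 + λ·5.2) = 6.8/6.4 = 1.062.
Rearranging, λ(18 − 1.062×5.2) = 1.062, so λ = 1.062/12.47 = 0.08517 per s.

0.085 per s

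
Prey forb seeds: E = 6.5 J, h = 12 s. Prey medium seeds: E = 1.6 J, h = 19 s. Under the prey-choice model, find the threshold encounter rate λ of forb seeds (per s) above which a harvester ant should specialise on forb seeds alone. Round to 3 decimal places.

0.015 per s

The zero-one rule: include medium seeds iff E₂/h₂ > λE₁/(1+λh₁). Equality gives the switch point.
λE₁h₂ = E₂ + λE₂h₁ ⇒ λ = E₂/(E₁h₂ − E₂h₁) = 1.6/(123.5 − 19.2) = 0.01534 per s.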